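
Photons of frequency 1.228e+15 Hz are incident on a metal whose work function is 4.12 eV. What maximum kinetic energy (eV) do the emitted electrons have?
0.9586 eV

Using Einstein's photoelectric equation: KE_max = hf - φ

First, calculate the photon energy:
E_photon = hf = (6.626×10⁻³⁴ J·s)(1.228e+15 Hz)
E_photon = 5.0786 eV

Then, the maximum kinetic energy:
KE_max = E_photon - φ = 5.0786 eV - 4.12 eV = 0.9586 eV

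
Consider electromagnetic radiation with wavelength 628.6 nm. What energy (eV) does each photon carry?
1.9724 eV

Using E = hf = hc/λ:

E = hc/λ = (6.626×10⁻³⁴ J·s)(3×10⁸ m/s) / (628.6×10⁻⁹ m)
E = 1.9724 eV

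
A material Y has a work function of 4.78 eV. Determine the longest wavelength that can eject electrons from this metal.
259.38 nm

The threshold wavelength is when the photon energy equals the work function:
hc/λ₀ = φ

Solving for λ₀:
λ₀ = hc/φ = (6.626×10⁻³⁴ J·s)(3×10⁸ m/s) / (4.78 eV × 1.602×10⁻¹⁹ J/eV)
λ₀ = 259.38 nm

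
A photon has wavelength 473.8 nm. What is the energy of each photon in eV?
2.6168 eV

Using E = hf = hc/λ:

E = hc/λ = (6.626×10⁻³⁴ J·s)(3×10⁸ m/s) / (473.8×10⁻⁹ m)
E = 2.6168 eV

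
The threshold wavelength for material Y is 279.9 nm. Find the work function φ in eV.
4.43 eV

At the threshold wavelength, photon energy equals work function:
φ = hc/λ₀

Calculating:
φ = (6.626×10⁻³⁴ J·s)(3×10⁸ m/s) / (279.9×10⁻⁹ m)
φ = 4.43 eV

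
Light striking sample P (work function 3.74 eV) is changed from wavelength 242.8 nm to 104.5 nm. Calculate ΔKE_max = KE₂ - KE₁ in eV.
6.7581 eV

Using Einstein's equation: KE_max = hc/λ - φ

For λ₁ = 242.8 nm:
KE₁ = hc/λ₁ - φ = 5.1064 - 3.74 = 1.3664 eV

For λ₂ = 104.5 nm:
KE₂ = hc/λ₂ - φ = 11.8645 - 3.74 = 8.1245 eV

Change in KE:
ΔKE = KE₂ - KE₁ = 8.1245 - 1.3664 = 6.7581 eV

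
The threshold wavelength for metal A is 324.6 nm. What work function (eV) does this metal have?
3.82 eV

At the threshold wavelength, photon energy equals work function:
φ = hc/λ₀

Calculating:
φ = (6.626×10⁻³⁴ J·s)(3×10⁸ m/s) / (324.6×10⁻⁹ m)
φ = 3.82 eV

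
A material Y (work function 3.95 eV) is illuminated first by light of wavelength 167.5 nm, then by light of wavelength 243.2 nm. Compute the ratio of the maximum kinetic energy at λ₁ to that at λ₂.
3.0069

Using Einstein's equation: KE_max = hc/λ - φ

For λ₁ = 167.5 nm:
E₁ = hc/λ₁ = 7.4020 eV
KE₁ = E₁ - φ = 7.4020 - 3.95 = 3.4520 eV

For λ₂ = 243.2 nm:
E₂ = hc/λ₂ = 5.0980 eV
KE₂ = E₂ - φ = 5.0980 - 3.95 = 1.1480 eV

Ratio: KE₁/KE₂ = 3.4520/1.1480 = 3.0069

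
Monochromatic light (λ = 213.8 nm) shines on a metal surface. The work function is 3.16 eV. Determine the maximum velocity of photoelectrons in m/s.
9.6350e+05 m/s

First, find the maximum kinetic energy:
E_photon = hc/λ = 5.7991 eV
KE_max = E_photon - φ = 5.7991 - 3.16 = 2.6391 eV

Convert to Joules: KE_max = 2.6391 × 1.602×10⁻¹⁹ J = 4.2283e-19 J

Then use KE = ½mv² to find velocity:
v = √(2·KE/m) = √(2 × 4.2283e-19 J / 9.109e-31 kg)
v = 9.6350e+05 m/s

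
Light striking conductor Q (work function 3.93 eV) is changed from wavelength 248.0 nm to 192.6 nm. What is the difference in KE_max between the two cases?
1.4380 eV

Using Einstein's equation: KE_max = hc/λ - φ

For λ₁ = 248.0 nm:
KE₁ = hc/λ₁ - φ = 4.9994 - 3.93 = 1.0694 eV

For λ₂ = 192.6 nm:
KE₂ = hc/λ₂ - φ = 6.4374 - 3.93 = 2.5074 eV

Change in KE:
ΔKE = KE₂ - KE₁ = 2.5074 - 1.0694 = 1.4380 eV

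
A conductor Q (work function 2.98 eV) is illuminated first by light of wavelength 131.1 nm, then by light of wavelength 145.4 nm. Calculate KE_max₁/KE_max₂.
1.1677

Using Einstein's equation: KE_max = hc/λ - φ

For λ₁ = 131.1 nm:
E₁ = hc/λ₁ = 9.4572 eV
KE₁ = E₁ - φ = 9.4572 - 2.98 = 6.4772 eV

For λ₂ = 145.4 nm:
E₂ = hc/λ₂ = 8.5271 eV
KE₂ = E₂ - φ = 8.5271 - 2.98 = 5.5471 eV

Ratio: KE₁/KE₂ = 6.4772/5.5471 = 1.1677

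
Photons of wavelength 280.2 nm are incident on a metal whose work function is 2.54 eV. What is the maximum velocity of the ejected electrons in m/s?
8.1426e+05 m/s

First, find the maximum kinetic energy:
E_photon = hc/λ = 4.4248 eV
KE_max = E_photon - φ = 4.4248 - 2.54 = 1.8848 eV

Convert to Joules: KE_max = 1.8848 × 1.602×10⁻¹⁹ J = 3.0199e-19 J

Then use KE = ½mv² to find velocity:
v = √(2·KE/m) = √(2 × 3.0199e-19 J / 9.109e-31 kg)
v = 8.1426e+05 m/s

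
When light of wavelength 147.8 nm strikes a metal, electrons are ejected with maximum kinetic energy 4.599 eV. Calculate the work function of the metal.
3.79 eV

From Einstein's photoelectric equation: KE_max = hf - φ = hc/λ - φ

Rearranging for φ:
φ = hc/λ - KE_max

Calculate photon energy:
E_photon = hc/λ = 8.3886 eV

Therefore:
φ = 8.3886 - 4.599 = 3.79 eV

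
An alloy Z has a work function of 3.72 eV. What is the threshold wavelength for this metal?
333.29 nm

The threshold wavelength is when the photon energy equals the work function:
hc/λ₀ = φ

Solving for λ₀:
λ₀ = hc/φ = (6.626×10⁻³⁴ J·s)(3×10⁸ m/s) / (3.72 eV × 1.602×10⁻¹⁹ J/eV)
λ₀ = 333.29 nm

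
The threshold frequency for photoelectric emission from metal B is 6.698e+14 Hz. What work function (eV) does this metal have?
2.77 eV

At the threshold frequency, photon energy equals work function:
φ = hf₀

Calculating:
φ = (6.626×10⁻³⁴ J·s)(6.698e+14 Hz)
φ = 2.77 eV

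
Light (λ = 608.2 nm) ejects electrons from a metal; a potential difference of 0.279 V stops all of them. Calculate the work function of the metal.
1.76 eV

The stopping potential gives the maximum kinetic energy: KE_max = eV_s = 0.279 eV

From Einstein's photoelectric equation: KE_max = hc/λ - φ
Rearranging: φ = hc/λ - KE_max

Calculate photon energy:
E_photon = hc/λ = (6.626×10⁻³⁴ J·s)(3×10⁸ m/s) / (608.2×10⁻⁹ m) = 2.0385 eV

Therefore:
φ = 2.0385 - 0.279 = 1.76 eV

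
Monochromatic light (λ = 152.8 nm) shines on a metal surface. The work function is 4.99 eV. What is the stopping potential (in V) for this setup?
3.1241 V

The stopping potential V_s satisfies: eV_s = KE_max

First, find KE_max using Einstein's equation:
E_photon = hc/λ = 8.1141 eV
KE_max = E_photon - φ = 8.1141 - 4.99 = 3.1241 eV

Since eV_s = KE_max:
V_s = KE_max/e = 3.1241 V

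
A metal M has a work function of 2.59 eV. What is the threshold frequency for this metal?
6.2626e+14 Hz

The threshold frequency is when the photon energy equals the work function:
hf₀ = φ

Solving for f₀:
f₀ = φ/h = (2.59 eV × 1.602×10⁻¹⁹ J/eV) / (6.626×10⁻³⁴ J·s)
f₀ = 6.2626e+14 Hz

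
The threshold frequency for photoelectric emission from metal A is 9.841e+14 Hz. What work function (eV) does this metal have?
4.07 eV

At the threshold frequency, photon energy equals work function:
φ = hf₀

Calculating:
φ = (6.626×10⁻³⁴ J·s)(9.841e+14 Hz)
φ = 4.07 eV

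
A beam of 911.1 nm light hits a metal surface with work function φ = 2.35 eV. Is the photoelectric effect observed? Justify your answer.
No

For photoemission, the photon energy must exceed the work function.

Photon energy: E = hc/λ = 1.3608 eV
Work function: φ = 2.35 eV

Since E_photon (1.3608 eV) < φ (2.35 eV), photoemission will NOT occur.
The threshold wavelength is λ₀ = hc/φ = 527.6 nm.
Since 911.1 nm > 527.6 nm, the photons lack sufficient energy.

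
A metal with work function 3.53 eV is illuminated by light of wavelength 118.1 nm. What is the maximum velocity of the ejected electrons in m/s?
1.5656e+06 m/s

First, find the maximum kinetic energy:
E_photon = hc/λ = 10.4982 eV
KE_max = E_photon - φ = 10.4982 - 3.53 = 6.9682 eV

Convert to Joules: KE_max = 6.9682 × 1.602×10⁻¹⁹ J = 1.1164e-18 J

Then use KE = ½mv² to find velocity:
v = √(2·KE/m) = √(2 × 1.1164e-18 J / 9.109e-31 kg)
v = 1.5656e+06 m/s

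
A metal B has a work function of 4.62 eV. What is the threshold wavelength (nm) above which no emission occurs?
268.36 nm

The threshold wavelength is when the photon energy equals the work function:
hc/λ₀ = φ

Solving for λ₀:
λ₀ = hc/φ = (6.626×10⁻³⁴ J·s)(3×10⁸ m/s) / (4.62 eV × 1.602×10⁻¹⁹ J/eV)
λ₀ = 268.36 nm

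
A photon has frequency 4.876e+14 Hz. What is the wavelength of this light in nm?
614.83 nm

Using the wave equation: c = fλ

Solving for wavelength:
λ = c/f = (3×10⁸ m/s) / (4.876e+14 Hz)
λ = 614.83 nm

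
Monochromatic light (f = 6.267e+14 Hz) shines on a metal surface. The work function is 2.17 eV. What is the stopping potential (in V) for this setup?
0.4218 V

The stopping potential V_s satisfies: eV_s = KE_max

First, find KE_max using Einstein's equation:
E_photon = hf = (6.626×10⁻³⁴ J·s)(6.267e+14 Hz) = 2.5918 eV
KE_max = E_photon - φ = 2.5918 - 2.17 = 0.4218 eV

Since eV_s = KE_max:
V_s = KE_max/e = 0.4218 V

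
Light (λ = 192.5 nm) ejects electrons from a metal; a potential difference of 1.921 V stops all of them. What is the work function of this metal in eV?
4.52 eV

The stopping potential gives the maximum kinetic energy: KE_max = eV_s = 1.921 eV

From Einstein's photoelectric equation: KE_max = hc/λ - φ
Rearranging: φ = hc/λ - KE_max

Calculate photon energy:
E_photon = hc/λ = (6.626×10⁻³⁴ J·s)(3×10⁸ m/s) / (192.5×10⁻⁹ m) = 6.4407 eV

Therefore:
φ = 6.4407 - 1.921 = 4.52 eV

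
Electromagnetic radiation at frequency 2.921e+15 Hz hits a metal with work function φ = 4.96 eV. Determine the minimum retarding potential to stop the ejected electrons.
7.1203 V

The stopping potential V_s satisfies: eV_s = KE_max

First, find KE_max using Einstein's equation:
E_photon = hf = (6.626×10⁻³⁴ J·s)(2.921e+15 Hz) = 12.0803 eV
KE_max = E_photon - φ = 12.0803 - 4.96 = 7.1203 eV

Since eV_s = KE_max:
V_s = KE_max/e = 7.1203 V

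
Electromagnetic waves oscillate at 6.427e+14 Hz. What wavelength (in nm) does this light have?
466.46 nm

Using the wave equation: c = fλ

Solving for wavelength:
λ = c/f = (3×10⁸ m/s) / (6.427e+14 Hz)
λ = 466.46 nm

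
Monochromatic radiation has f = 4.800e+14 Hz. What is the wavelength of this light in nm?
624.57 nm

Using the wave equation: c = fλ

Solving for wavelength:
λ = c/f = (3×10⁸ m/s) / (4.800e+14 Hz)
λ = 624.57 nm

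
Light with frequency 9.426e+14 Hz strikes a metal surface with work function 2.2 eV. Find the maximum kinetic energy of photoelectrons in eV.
1.6983 eV

Using Einstein's photoelectric equation: KE_max = hf - φ

First, calculate the photon energy:
E_photon = hf = (6.626×10⁻³⁴ J·s)(9.426e+14 Hz)
E_photon = 3.8983 eV

Then, the maximum kinetic energy:
KE_max = E_photon - φ = 3.8983 eV - 2.2 eV = 1.6983 eV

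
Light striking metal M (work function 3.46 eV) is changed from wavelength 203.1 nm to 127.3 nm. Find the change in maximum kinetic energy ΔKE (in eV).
3.6349 eV

Using Einstein's equation: KE_max = hc/λ - φ

For λ₁ = 203.1 nm:
KE₁ = hc/λ₁ - φ = 6.1046 - 3.46 = 2.6446 eV

For λ₂ = 127.3 nm:
KE₂ = hc/λ₂ - φ = 9.7395 - 3.46 = 6.2795 eV

Change in KE:
ΔKE = KE₂ - KE₁ = 6.2795 - 2.6446 = 3.6349 eV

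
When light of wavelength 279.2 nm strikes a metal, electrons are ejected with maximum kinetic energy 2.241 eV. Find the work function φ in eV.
2.20 eV

From Einstein's photoelectric equation: KE_max = hf - φ = hc/λ - φ

Rearranging for φ:
φ = hc/λ - KE_max

Calculate photon energy:
E_photon = hc/λ = 4.4407 eV

Therefore:
φ = 4.4407 - 2.241 = 2.20 eV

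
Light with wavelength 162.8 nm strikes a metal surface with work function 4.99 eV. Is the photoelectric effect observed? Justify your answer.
Yes

For photoemission, the photon energy must exceed the work function.

Photon energy: E = hc/λ = 7.6157 eV
Work function: φ = 4.99 eV

Since E_photon (7.6157 eV) > φ (4.99 eV), photoemission WILL occur.
The threshold wavelength is λ₀ = hc/φ = 248.5 nm.
Since 162.8 nm < 248.5 nm, the light has sufficient energy.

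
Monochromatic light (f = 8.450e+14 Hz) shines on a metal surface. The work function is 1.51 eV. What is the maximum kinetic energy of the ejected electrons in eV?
1.9846 eV

Using Einstein's photoelectric equation: KE_max = hf - φ

First, calculate the photon energy:
E_photon = hf = (6.626×10⁻³⁴ J·s)(8.450e+14 Hz)
E_photon = 3.4946 eV

Then, the maximum kinetic energy:
KE_max = E_photon - φ = 3.4946 eV - 1.51 eV = 1.9846 eV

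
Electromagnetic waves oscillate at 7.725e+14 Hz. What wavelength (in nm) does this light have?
388.08 nm

Using the wave equation: c = fλ

Solving for wavelength:
λ = c/f = (3×10⁸ m/s) / (7.725e+14 Hz)
λ = 388.08 nm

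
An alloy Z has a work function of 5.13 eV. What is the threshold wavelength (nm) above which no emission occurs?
241.68 nm

The threshold wavelength is when the photon energy equals the work function:
hc/λ₀ = φ

Solving for λ₀:
λ₀ = hc/φ = (6.626×10⁻³⁴ J·s)(3×10⁸ m/s) / (5.13 eV × 1.602×10⁻¹⁹ J/eV)
λ₀ = 241.68 nm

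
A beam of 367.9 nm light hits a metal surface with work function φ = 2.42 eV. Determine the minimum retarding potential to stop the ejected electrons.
0.9501 V

The stopping potential V_s satisfies: eV_s = KE_max

First, find KE_max using Einstein's equation:
E_photon = hc/λ = 3.3701 eV
KE_max = E_photon - φ = 3.3701 - 2.42 = 0.9501 eV

Since eV_s = KE_max:
V_s = KE_max/e = 0.9501 V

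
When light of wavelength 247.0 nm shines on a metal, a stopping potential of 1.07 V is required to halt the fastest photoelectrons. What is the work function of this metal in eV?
3.95 eV

The stopping potential gives the maximum kinetic energy: KE_max = eV_s = 1.07 eV

From Einstein's photoelectric equation: KE_max = hc/λ - φ
Rearranging: φ = hc/λ - KE_max

Calculate photon energy:
E_photon = hc/λ = (6.626×10⁻³⁴ J·s)(3×10⁸ m/s) / (247.0×10⁻⁹ m) = 5.0196 eV

Therefore:
φ = 5.0196 - 1.07 = 3.95 eV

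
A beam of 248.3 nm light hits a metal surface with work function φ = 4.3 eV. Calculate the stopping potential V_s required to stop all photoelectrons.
0.6933 V

The stopping potential V_s satisfies: eV_s = KE_max

First, find KE_max using Einstein's equation:
E_photon = hc/λ = 4.9933 eV
KE_max = E_photon - φ = 4.9933 - 4.3 = 0.6933 eV

Since eV_s = KE_max:
V_s = KE_max/e = 0.6933 V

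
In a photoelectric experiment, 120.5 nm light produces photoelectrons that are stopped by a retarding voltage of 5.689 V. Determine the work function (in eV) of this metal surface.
4.60 eV

The stopping potential gives the maximum kinetic energy: KE_max = eV_s = 5.689 eV

From Einstein's photoelectric equation: KE_max = hc/λ - φ
Rearranging: φ = hc/λ - KE_max

Calculate photon energy:
E_photon = hc/λ = (6.626×10⁻³⁴ J·s)(3×10⁸ m/s) / (120.5×10⁻⁹ m) = 10.2891 eV

Therefore:
φ = 10.2891 - 5.689 = 4.60 eV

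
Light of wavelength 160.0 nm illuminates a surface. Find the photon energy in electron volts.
7.7490 eV

Using E = hf = hc/λ:

E = hc/λ = (6.626×10⁻³⁴ J·s)(3×10⁸ m/s) / (160.0×10⁻⁹ m)
E = 7.7490 eV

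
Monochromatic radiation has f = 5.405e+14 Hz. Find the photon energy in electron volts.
2.2353 eV

Using E = hf:

E = hf = (6.626×10⁻³⁴ J·s)(5.405e+14 Hz)
E = 2.2353 eV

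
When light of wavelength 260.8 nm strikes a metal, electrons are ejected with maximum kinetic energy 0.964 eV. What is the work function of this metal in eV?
3.79 eV

From Einstein's photoelectric equation: KE_max = hf - φ = hc/λ - φ

Rearranging for φ:
φ = hc/λ - KE_max

Calculate photon energy:
E_photon = hc/λ = 4.7540 eV

Therefore:
φ = 4.7540 - 0.964 = 3.79 eV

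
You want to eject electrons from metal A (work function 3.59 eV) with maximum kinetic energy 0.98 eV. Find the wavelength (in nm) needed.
271.30 nm

From Einstein's equation: KE_max = hc/λ - φ

Rearranging for λ:
hc/λ = KE_max + φ
λ = hc/(KE_max + φ)

Required photon energy:
E_photon = KE_max + φ = 0.98 + 3.59 = 4.57 eV

Required wavelength:
λ = hc/E_photon = (6.626×10⁻³⁴)(3×10⁸) / (4.57 × 1.602×10⁻¹⁹)
λ = 271.30 nm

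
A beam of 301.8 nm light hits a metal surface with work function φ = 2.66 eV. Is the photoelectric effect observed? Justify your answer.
Yes

For photoemission, the photon energy must exceed the work function.

Photon energy: E = hc/λ = 4.1082 eV
Work function: φ = 2.66 eV

Since E_photon (4.1082 eV) > φ (2.66 eV), photoemission WILL occur.
The threshold wavelength is λ₀ = hc/φ = 466.1 nm.
Since 301.8 nm < 466.1 nm, the light has sufficient energy.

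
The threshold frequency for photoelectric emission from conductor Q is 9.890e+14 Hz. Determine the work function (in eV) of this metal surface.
4.09 eV

At the threshold frequency, photon energy equals work function:
φ = hf₀

Calculating:
φ = (6.626×10⁻³⁴ J·s)(9.890e+14 Hz)
φ = 4.09 eV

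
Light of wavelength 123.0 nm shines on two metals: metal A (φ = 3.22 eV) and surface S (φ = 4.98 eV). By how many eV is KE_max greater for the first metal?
1.7600 eV

Using KE_max = hc/λ - φ for each metal:

Photon energy: E = hc/λ = 10.0800 eV

For metal A (φ₁ = 3.22 eV):
KE₁ = E - φ₁ = 10.0800 - 3.22 = 6.8600 eV

For surface S (φ₂ = 4.98 eV):
KE₂ = E - φ₂ = 10.0800 - 4.98 = 5.1000 eV

Difference:
ΔKE = KE₁ - KE₂ = 6.8600 - 5.1000 = 1.7600 eV

Note: The difference equals the difference in work functions: 4.98 - 3.22 = 1.76 eV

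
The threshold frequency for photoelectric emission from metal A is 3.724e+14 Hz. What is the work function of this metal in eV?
1.54 eV

At the threshold frequency, photon energy equals work function:
φ = hf₀

Calculating:
φ = (6.626×10⁻³⁴ J·s)(3.724e+14 Hz)
φ = 1.54 eV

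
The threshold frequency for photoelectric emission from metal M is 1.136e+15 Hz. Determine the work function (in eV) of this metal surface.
4.70 eV

At the threshold frequency, photon energy equals work function:
φ = hf₀

Calculating:
φ = (6.626×10⁻³⁴ J·s)(1.136e+15 Hz)
φ = 4.70 eV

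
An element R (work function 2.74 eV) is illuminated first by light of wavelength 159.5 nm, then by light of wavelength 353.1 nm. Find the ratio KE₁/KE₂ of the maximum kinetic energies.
6.5257

Using Einstein's equation: KE_max = hc/λ - φ

For λ₁ = 159.5 nm:
E₁ = hc/λ₁ = 7.7733 eV
KE₁ = E₁ - φ = 7.7733 - 2.74 = 5.0333 eV

For λ₂ = 353.1 nm:
E₂ = hc/λ₂ = 3.5113 eV
KE₂ = E₂ - φ = 3.5113 - 2.74 = 0.7713 eV

Ratio: KE₁/KE₂ = 5.0333/0.7713 = 6.5257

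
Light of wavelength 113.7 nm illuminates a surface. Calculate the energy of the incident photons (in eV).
10.9045 eV

Using E = hf = hc/λ:

E = hc/λ = (6.626×10⁻³⁴ J·s)(3×10⁸ m/s) / (113.7×10⁻⁹ m)
E = 10.9045 eV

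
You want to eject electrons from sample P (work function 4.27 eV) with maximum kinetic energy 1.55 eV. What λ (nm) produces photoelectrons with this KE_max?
213.03 nm

From Einstein's equation: KE_max = hc/λ - φ

Rearranging for λ:
hc/λ = KE_max + φ
λ = hc/(KE_max + φ)

Required photon energy:
E_photon = KE_max + φ = 1.55 + 4.27 = 5.82 eV

Required wavelength:
λ = hc/E_photon = (6.626×10⁻³⁴)(3×10⁸) / (5.82 × 1.602×10⁻¹⁹)
λ = 213.03 nm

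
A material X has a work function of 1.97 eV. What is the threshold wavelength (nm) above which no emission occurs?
629.36 nm

The threshold wavelength is when the photon energy equals the work function:
hc/λ₀ = φ

Solving for λ₀:
λ₀ = hc/φ = (6.626×10⁻³⁴ J·s)(3×10⁸ m/s) / (1.97 eV × 1.602×10⁻¹⁹ J/eV)
λ₀ = 629.36 nm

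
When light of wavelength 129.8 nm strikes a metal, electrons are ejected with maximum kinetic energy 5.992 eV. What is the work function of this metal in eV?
3.56 eV

From Einstein's photoelectric equation: KE_max = hf - φ = hc/λ - φ

Rearranging for φ:
φ = hc/λ - KE_max

Calculate photon energy:
E_photon = hc/λ = 9.5519 eV

Therefore:
φ = 9.5519 - 5.992 = 3.56 eV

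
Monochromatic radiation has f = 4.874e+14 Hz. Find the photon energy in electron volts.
2.0157 eV

Using E = hf:

E = hf = (6.626×10⁻³⁴ J·s)(4.874e+14 Hz)
E = 2.0157 eV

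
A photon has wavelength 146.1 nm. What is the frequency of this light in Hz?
2.0520e+15 Hz

Using the wave equation: c = fλ

Solving for frequency:
f = c/λ = (3×10⁸ m/s) / (146.1×10⁻⁹ m)
f = 2.0520e+15 Hz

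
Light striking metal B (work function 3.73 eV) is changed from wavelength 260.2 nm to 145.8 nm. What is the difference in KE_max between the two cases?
3.7388 eV

Using Einstein's equation: KE_max = hc/λ - φ

For λ₁ = 260.2 nm:
KE₁ = hc/λ₁ - φ = 4.7650 - 3.73 = 1.0350 eV

For λ₂ = 145.8 nm:
KE₂ = hc/λ₂ - φ = 8.5037 - 3.73 = 4.7737 eV

Change in KE:
ΔKE = KE₂ - KE₁ = 4.7737 - 1.0350 = 3.7388 eV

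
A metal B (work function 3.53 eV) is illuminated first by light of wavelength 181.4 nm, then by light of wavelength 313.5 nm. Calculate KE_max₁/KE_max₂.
7.7791

Using Einstein's equation: KE_max = hc/λ - φ

For λ₁ = 181.4 nm:
E₁ = hc/λ₁ = 6.8349 eV
KE₁ = E₁ - φ = 6.8349 - 3.53 = 3.3049 eV

For λ₂ = 313.5 nm:
E₂ = hc/λ₂ = 3.9548 eV
KE₂ = E₂ - φ = 3.9548 - 3.53 = 0.4248 eV

Ratio: KE₁/KE₂ = 3.3049/0.4248 = 7.7791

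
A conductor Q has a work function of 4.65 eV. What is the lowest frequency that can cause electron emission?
1.1244e+15 Hz

The threshold frequency is when the photon energy equals the work function:
hf₀ = φ

Solving for f₀:
f₀ = φ/h = (4.65 eV × 1.602×10⁻¹⁹ J/eV) / (6.626×10⁻³⁴ J·s)
f₀ = 1.1244e+15 Hz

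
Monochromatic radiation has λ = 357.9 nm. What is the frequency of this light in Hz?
8.3764e+14 Hz

Using the wave equation: c = fλ

Solving for frequency:
f = c/λ = (3×10⁸ m/s) / (357.9×10⁻⁹ m)
f = 8.3764e+14 Hz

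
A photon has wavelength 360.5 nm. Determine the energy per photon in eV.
3.4392 eV

Using E = hf = hc/λ:

E = hc/λ = (6.626×10⁻³⁴ J·s)(3×10⁸ m/s) / (360.5×10⁻⁹ m)
E = 3.4392 eV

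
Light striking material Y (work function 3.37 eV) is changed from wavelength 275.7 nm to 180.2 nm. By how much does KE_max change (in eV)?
2.3833 eV

Using Einstein's equation: KE_max = hc/λ - φ

For λ₁ = 275.7 nm:
KE₁ = hc/λ₁ - φ = 4.4971 - 3.37 = 1.1271 eV

For λ₂ = 180.2 nm:
KE₂ = hc/λ₂ - φ = 6.8804 - 3.37 = 3.5104 eV

Change in KE:
ΔKE = KE₂ - KE₁ = 3.5104 - 1.1271 = 2.3833 eV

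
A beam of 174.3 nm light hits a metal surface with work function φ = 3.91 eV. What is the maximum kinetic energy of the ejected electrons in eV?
3.2033 eV

Using Einstein's photoelectric equation: KE_max = hf - φ = hc/λ - φ

First, calculate the photon energy:
E_photon = hc/λ = (6.626×10⁻³⁴ J·s)(3×10⁸ m/s) / (174.3×10⁻⁹ m)
E_photon = 7.1133 eV

Then, the maximum kinetic energy:
KE_max = E_photon - φ = 7.1133 eV - 3.91 eV = 3.2033 eV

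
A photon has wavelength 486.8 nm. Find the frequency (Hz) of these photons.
6.1584e+14 Hz

Using the wave equation: c = fλ

Solving for frequency:
f = c/λ = (3×10⁸ m/s) / (486.8×10⁻⁹ m)
f = 6.1584e+14 Hz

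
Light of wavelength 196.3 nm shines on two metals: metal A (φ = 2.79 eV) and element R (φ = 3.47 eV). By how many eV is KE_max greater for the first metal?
0.6800 eV

Using KE_max = hc/λ - φ for each metal:

Photon energy: E = hc/λ = 6.3161 eV

For metal A (φ₁ = 2.79 eV):
KE₁ = E - φ₁ = 6.3161 - 2.79 = 3.5261 eV

For element R (φ₂ = 3.47 eV):
KE₂ = E - φ₂ = 6.3161 - 3.47 = 2.8461 eV

Difference:
ΔKE = KE₁ - KE₂ = 3.5261 - 2.8461 = 0.6800 eV

Note: The difference equals the difference in work functions: 3.47 - 2.79 = 0.68 eV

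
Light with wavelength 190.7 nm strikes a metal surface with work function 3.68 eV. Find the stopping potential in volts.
2.8215 V

The stopping potential V_s satisfies: eV_s = KE_max

First, find KE_max using Einstein's equation:
E_photon = hc/λ = 6.5015 eV
KE_max = E_photon - φ = 6.5015 - 3.68 = 2.8215 eV

Since eV_s = KE_max:
V_s = KE_max/e = 2.8215 V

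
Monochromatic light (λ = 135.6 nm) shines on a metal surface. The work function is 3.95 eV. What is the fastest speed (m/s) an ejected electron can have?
1.3516e+06 m/s

First, find the maximum kinetic energy:
E_photon = hc/λ = 9.1434 eV
KE_max = E_photon - φ = 9.1434 - 3.95 = 5.1934 eV

Convert to Joules: KE_max = 5.1934 × 1.602×10⁻¹⁹ J = 8.3207e-19 J

Then use KE = ½mv² to find velocity:
v = √(2·KE/m) = √(2 × 8.3207e-19 J / 9.109e-31 kg)
v = 1.3516e+06 m/s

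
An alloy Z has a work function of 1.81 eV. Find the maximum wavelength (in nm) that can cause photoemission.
685.00 nm

The threshold wavelength is when the photon energy equals the work function:
hc/λ₀ = φ

Solving for λ₀:
λ₀ = hc/φ = (6.626×10⁻³⁴ J·s)(3×10⁸ m/s) / (1.81 eV × 1.602×10⁻¹⁹ J/eV)
λ₀ = 685.00 nm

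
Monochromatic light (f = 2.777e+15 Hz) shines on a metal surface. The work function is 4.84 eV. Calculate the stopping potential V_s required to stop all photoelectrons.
6.6447 V

The stopping potential V_s satisfies: eV_s = KE_max

First, find KE_max using Einstein's equation:
E_photon = hf = (6.626×10⁻³⁴ J·s)(2.777e+15 Hz) = 11.4847 eV
KE_max = E_photon - φ = 11.4847 - 4.84 = 6.6447 eV

Since eV_s = KE_max:
V_s = KE_max/e = 6.6447 V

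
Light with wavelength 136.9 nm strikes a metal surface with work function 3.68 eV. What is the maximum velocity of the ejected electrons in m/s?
1.3752e+06 m/s

First, find the maximum kinetic energy:
E_photon = hc/λ = 9.0566 eV
KE_max = E_photon - φ = 9.0566 - 3.68 = 5.3766 eV

Convert to Joules: KE_max = 5.3766 × 1.602×10⁻¹⁹ J = 8.6142e-19 J

Then use KE = ½mv² to find velocity:
v = √(2·KE/m) = √(2 × 8.6142e-19 J / 9.109e-31 kg)
v = 1.3752e+06 m/s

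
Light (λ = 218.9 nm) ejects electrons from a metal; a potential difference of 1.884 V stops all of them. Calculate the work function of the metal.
3.78 eV

The stopping potential gives the maximum kinetic energy: KE_max = eV_s = 1.884 eV

From Einstein's photoelectric equation: KE_max = hc/λ - φ
Rearranging: φ = hc/λ - KE_max

Calculate photon energy:
E_photon = hc/λ = (6.626×10⁻³⁴ J·s)(3×10⁸ m/s) / (218.9×10⁻⁹ m) = 5.6640 eV

Therefore:
φ = 5.6640 - 1.884 = 3.78 eV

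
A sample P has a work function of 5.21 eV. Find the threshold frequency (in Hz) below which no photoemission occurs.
1.2598e+15 Hz

The threshold frequency is when the photon energy equals the work function:
hf₀ = φ

Solving for f₀:
f₀ = φ/h = (5.21 eV × 1.602×10⁻¹⁹ J/eV) / (6.626×10⁻³⁴ J·s)
f₀ = 1.2598e+15 Hz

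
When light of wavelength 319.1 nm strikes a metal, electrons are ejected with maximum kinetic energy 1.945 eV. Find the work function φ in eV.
1.94 eV

From Einstein's photoelectric equation: KE_max = hf - φ = hc/λ - φ

Rearranging for φ:
φ = hc/λ - KE_max

Calculate photon energy:
E_photon = hc/λ = 3.8854 eV

Therefore:
φ = 3.8854 - 1.945 = 1.94 eV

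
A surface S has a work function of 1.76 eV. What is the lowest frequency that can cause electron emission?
4.2557e+14 Hz

The threshold frequency is when the photon energy equals the work function:
hf₀ = φ

Solving for f₀:
f₀ = φ/h = (1.76 eV × 1.602×10⁻¹⁹ J/eV) / (6.626×10⁻³⁴ J·s)
f₀ = 4.2557e+14 Hz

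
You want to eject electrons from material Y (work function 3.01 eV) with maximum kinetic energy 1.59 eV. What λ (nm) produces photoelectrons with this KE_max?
269.53 nm

From Einstein's equation: KE_max = hc/λ - φ

Rearranging for λ:
hc/λ = KE_max + φ
λ = hc/(KE_max + φ)

Required photon energy:
E_photon = KE_max + φ = 1.59 + 3.01 = 4.60 eV

Required wavelength:
λ = hc/E_photon = (6.626×10⁻³⁴)(3×10⁸) / (4.60 × 1.602×10⁻¹⁹)
λ = 269.53 nm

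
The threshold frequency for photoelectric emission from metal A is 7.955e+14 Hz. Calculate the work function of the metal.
3.29 eV

At the threshold frequency, photon energy equals work function:
φ = hf₀

Calculating:
φ = (6.626×10⁻³⁴ J·s)(7.955e+14 Hz)
φ = 3.29 eV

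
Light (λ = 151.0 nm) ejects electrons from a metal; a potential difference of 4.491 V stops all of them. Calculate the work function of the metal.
3.72 eV

The stopping potential gives the maximum kinetic energy: KE_max = eV_s = 4.491 eV

From Einstein's photoelectric equation: KE_max = hc/λ - φ
Rearranging: φ = hc/λ - KE_max

Calculate photon energy:
E_photon = hc/λ = (6.626×10⁻³⁴ J·s)(3×10⁸ m/s) / (151.0×10⁻⁹ m) = 8.2109 eV

Therefore:
φ = 8.2109 - 4.491 = 3.72 eV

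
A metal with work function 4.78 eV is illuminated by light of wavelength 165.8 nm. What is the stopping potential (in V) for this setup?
2.6979 V

The stopping potential V_s satisfies: eV_s = KE_max

First, find KE_max using Einstein's equation:
E_photon = hc/λ = 7.4779 eV
KE_max = E_photon - φ = 7.4779 - 4.78 = 2.6979 eV

Since eV_s = KE_max:
V_s = KE_max/e = 2.6979 V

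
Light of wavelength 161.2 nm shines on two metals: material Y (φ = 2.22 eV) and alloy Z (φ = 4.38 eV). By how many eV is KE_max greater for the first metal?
2.1600 eV

Using KE_max = hc/λ - φ for each metal:

Photon energy: E = hc/λ = 7.6913 eV

For material Y (φ₁ = 2.22 eV):
KE₁ = E - φ₁ = 7.6913 - 2.22 = 5.4713 eV

For alloy Z (φ₂ = 4.38 eV):
KE₂ = E - φ₂ = 7.6913 - 4.38 = 3.3113 eV

Difference:
ΔKE = KE₁ - KE₂ = 5.4713 - 3.3113 = 2.1600 eV

Note: The difference equals the difference in work functions: 4.38 - 2.22 = 2.16 eV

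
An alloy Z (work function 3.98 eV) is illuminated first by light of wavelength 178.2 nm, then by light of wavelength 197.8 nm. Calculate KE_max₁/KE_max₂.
1.3013

Using Einstein's equation: KE_max = hc/λ - φ

For λ₁ = 178.2 nm:
E₁ = hc/λ₁ = 6.9576 eV
KE₁ = E₁ - φ = 6.9576 - 3.98 = 2.9776 eV

For λ₂ = 197.8 nm:
E₂ = hc/λ₂ = 6.2682 eV
KE₂ = E₂ - φ = 6.2682 - 3.98 = 2.2882 eV

Ratio: KE₁/KE₂ = 2.9776/2.2882 = 1.3013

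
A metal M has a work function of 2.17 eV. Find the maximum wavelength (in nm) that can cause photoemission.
571.36 nm

The threshold wavelength is when the photon energy equals the work function:
hc/λ₀ = φ

Solving for λ₀:
λ₀ = hc/φ = (6.626×10⁻³⁴ J·s)(3×10⁸ m/s) / (2.17 eV × 1.602×10⁻¹⁹ J/eV)
λ₀ = 571.36 nm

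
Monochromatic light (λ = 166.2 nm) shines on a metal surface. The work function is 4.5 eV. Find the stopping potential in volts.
2.9599 V

The stopping potential V_s satisfies: eV_s = KE_max

First, find KE_max using Einstein's equation:
E_photon = hc/λ = 7.4599 eV
KE_max = E_photon - φ = 7.4599 - 4.5 = 2.9599 eV

Since eV_s = KE_max:
V_s = KE_max/e = 2.9599 V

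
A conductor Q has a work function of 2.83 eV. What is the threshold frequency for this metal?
6.8429e+14 Hz

The threshold frequency is when the photon energy equals the work function:
hf₀ = φ

Solving for f₀:
f₀ = φ/h = (2.83 eV × 1.602×10⁻¹⁹ J/eV) / (6.626×10⁻³⁴ J·s)
f₀ = 6.8429e+14 Hz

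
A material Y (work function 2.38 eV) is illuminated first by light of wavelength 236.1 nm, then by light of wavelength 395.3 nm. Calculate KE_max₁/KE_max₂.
3.7958

Using Einstein's equation: KE_max = hc/λ - φ

For λ₁ = 236.1 nm:
E₁ = hc/λ₁ = 5.2513 eV
KE₁ = E₁ - φ = 5.2513 - 2.38 = 2.8713 eV

For λ₂ = 395.3 nm:
E₂ = hc/λ₂ = 3.1365 eV
KE₂ = E₂ - φ = 3.1365 - 2.38 = 0.7565 eV

Ratio: KE₁/KE₂ = 2.8713/0.7565 = 3.7958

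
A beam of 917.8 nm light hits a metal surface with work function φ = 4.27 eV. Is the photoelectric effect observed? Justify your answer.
No

For photoemission, the photon energy must exceed the work function.

Photon energy: E = hc/λ = 1.3509 eV
Work function: φ = 4.27 eV

Since E_photon (1.3509 eV) < φ (4.27 eV), photoemission will NOT occur.
The threshold wavelength is λ₀ = hc/φ = 290.4 nm.
Since 917.8 nm > 290.4 nm, the photons lack sufficient energy.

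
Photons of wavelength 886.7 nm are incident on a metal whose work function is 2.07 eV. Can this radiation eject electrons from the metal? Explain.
No

For photoemission, the photon energy must exceed the work function.

Photon energy: E = hc/λ = 1.3983 eV
Work function: φ = 2.07 eV

Since E_photon (1.3983 eV) < φ (2.07 eV), photoemission will NOT occur.
The threshold wavelength is λ₀ = hc/φ = 599.0 nm.
Since 886.7 nm > 599.0 nm, the photons lack sufficient energy.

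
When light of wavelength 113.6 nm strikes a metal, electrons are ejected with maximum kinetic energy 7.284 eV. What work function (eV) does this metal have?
3.63 eV

From Einstein's photoelectric equation: KE_max = hf - φ = hc/λ - φ

Rearranging for φ:
φ = hc/λ - KE_max

Calculate photon energy:
E_photon = hc/λ = 10.9141 eV

Therefore:
φ = 10.9141 - 7.284 = 3.63 eV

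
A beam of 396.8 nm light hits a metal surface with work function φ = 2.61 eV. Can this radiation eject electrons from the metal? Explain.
Yes

For photoemission, the photon energy must exceed the work function.

Photon energy: E = hc/λ = 3.1246 eV
Work function: φ = 2.61 eV

Since E_photon (3.1246 eV) > φ (2.61 eV), photoemission WILL occur.
The threshold wavelength is λ₀ = hc/φ = 475.0 nm.
Since 396.8 nm < 475.0 nm, the light has sufficient energy.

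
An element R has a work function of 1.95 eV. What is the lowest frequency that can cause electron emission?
4.7151e+14 Hz

The threshold frequency is when the photon energy equals the work function:
hf₀ = φ

Solving for f₀:
f₀ = φ/h = (1.95 eV × 1.602×10⁻¹⁹ J/eV) / (6.626×10⁻³⁴ J·s)
f₀ = 4.7151e+14 Hz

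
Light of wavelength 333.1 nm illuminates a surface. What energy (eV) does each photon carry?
3.7221 eV

Using E = hf = hc/λ:

E = hc/λ = (6.626×10⁻³⁴ J·s)(3×10⁸ m/s) / (333.1×10⁻⁹ m)
E = 3.7221 eV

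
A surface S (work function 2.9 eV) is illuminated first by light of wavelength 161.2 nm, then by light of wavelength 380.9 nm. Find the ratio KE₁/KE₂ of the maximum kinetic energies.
13.4955

Using Einstein's equation: KE_max = hc/λ - φ

For λ₁ = 161.2 nm:
E₁ = hc/λ₁ = 7.6913 eV
KE₁ = E₁ - φ = 7.6913 - 2.9 = 4.7913 eV

For λ₂ = 380.9 nm:
E₂ = hc/λ₂ = 3.2550 eV
KE₂ = E₂ - φ = 3.2550 - 2.9 = 0.3550 eV

Ratio: KE₁/KE₂ = 4.7913/0.3550 = 13.4955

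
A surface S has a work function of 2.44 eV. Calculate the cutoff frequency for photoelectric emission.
5.8999e+14 Hz

The threshold frequency is when the photon energy equals the work function:
hf₀ = φ

Solving for f₀:
f₀ = φ/h = (2.44 eV × 1.602×10⁻¹⁹ J/eV) / (6.626×10⁻³⁴ J·s)
f₀ = 5.8999e+14 Hz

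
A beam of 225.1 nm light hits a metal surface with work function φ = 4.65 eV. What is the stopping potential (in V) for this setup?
0.8580 V

The stopping potential V_s satisfies: eV_s = KE_max

First, find KE_max using Einstein's equation:
E_photon = hc/λ = 5.5080 eV
KE_max = E_photon - φ = 5.5080 - 4.65 = 0.8580 eV

Since eV_s = KE_max:
V_s = KE_max/e = 0.8580 V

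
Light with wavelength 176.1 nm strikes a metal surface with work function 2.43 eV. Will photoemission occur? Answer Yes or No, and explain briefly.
Yes

For photoemission, the photon energy must exceed the work function.

Photon energy: E = hc/λ = 7.0406 eV
Work function: φ = 2.43 eV

Since E_photon (7.0406 eV) > φ (2.43 eV), photoemission WILL occur.
The threshold wavelength is λ₀ = hc/φ = 510.2 nm.
Since 176.1 nm < 510.2 nm, the light has sufficient energy.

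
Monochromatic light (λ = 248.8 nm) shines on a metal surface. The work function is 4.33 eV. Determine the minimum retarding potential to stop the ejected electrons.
0.6533 V

The stopping potential V_s satisfies: eV_s = KE_max

First, find KE_max using Einstein's equation:
E_photon = hc/λ = 4.9833 eV
KE_max = E_photon - φ = 4.9833 - 4.33 = 0.6533 eV

Since eV_s = KE_max:
V_s = KE_max/e = 0.6533 V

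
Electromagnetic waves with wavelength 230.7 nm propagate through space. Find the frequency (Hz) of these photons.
1.2995e+15 Hz

Using the wave equation: c = fλ

Solving for frequency:
f = c/λ = (3×10⁸ m/s) / (230.7×10⁻⁹ m)
f = 1.2995e+15 Hz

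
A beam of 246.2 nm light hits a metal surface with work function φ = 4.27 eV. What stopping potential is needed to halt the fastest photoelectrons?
0.7659 V

The stopping potential V_s satisfies: eV_s = KE_max

First, find KE_max using Einstein's equation:
E_photon = hc/λ = 5.0359 eV
KE_max = E_photon - φ = 5.0359 - 4.27 = 0.7659 eV

Since eV_s = KE_max:
V_s = KE_max/e = 0.7659 V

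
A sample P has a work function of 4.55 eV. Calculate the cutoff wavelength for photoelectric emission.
272.49 nm

The threshold wavelength is when the photon energy equals the work function:
hc/λ₀ = φ

Solving for λ₀:
λ₀ = hc/φ = (6.626×10⁻³⁴ J·s)(3×10⁸ m/s) / (4.55 eV × 1.602×10⁻¹⁹ J/eV)
λ₀ = 272.49 nm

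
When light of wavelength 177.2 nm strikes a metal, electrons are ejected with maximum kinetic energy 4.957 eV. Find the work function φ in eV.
2.04 eV

From Einstein's photoelectric equation: KE_max = hf - φ = hc/λ - φ

Rearranging for φ:
φ = hc/λ - KE_max

Calculate photon energy:
E_photon = hc/λ = 6.9969 eV

Therefore:
φ = 6.9969 - 4.957 = 2.04 eV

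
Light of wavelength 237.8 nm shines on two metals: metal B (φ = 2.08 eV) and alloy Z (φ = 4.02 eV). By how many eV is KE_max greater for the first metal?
1.9400 eV

Using KE_max = hc/λ - φ for each metal:

Photon energy: E = hc/λ = 5.2138 eV

For metal B (φ₁ = 2.08 eV):
KE₁ = E - φ₁ = 5.2138 - 2.08 = 3.1338 eV

For alloy Z (φ₂ = 4.02 eV):
KE₂ = E - φ₂ = 5.2138 - 4.02 = 1.1938 eV

Difference:
ΔKE = KE₁ - KE₂ = 3.1338 - 1.1938 = 1.9400 eV

Note: The difference equals the difference in work functions: 4.02 - 2.08 = 1.94 eV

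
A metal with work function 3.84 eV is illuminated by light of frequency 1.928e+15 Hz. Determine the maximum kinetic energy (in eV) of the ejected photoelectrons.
4.1336 eV

Using Einstein's photoelectric equation: KE_max = hf - φ

First, calculate the photon energy:
E_photon = hf = (6.626×10⁻³⁴ J·s)(1.928e+15 Hz)
E_photon = 7.9736 eV

Then, the maximum kinetic energy:
KE_max = E_photon - φ = 7.9736 eV - 3.84 eV = 4.1336 eV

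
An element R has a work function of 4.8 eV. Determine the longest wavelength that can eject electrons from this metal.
258.30 nm

The threshold wavelength is when the photon energy equals the work function:
hc/λ₀ = φ

Solving for λ₀:
λ₀ = hc/φ = (6.626×10⁻³⁴ J·s)(3×10⁸ m/s) / (4.8 eV × 1.602×10⁻¹⁹ J/eV)
λ₀ = 258.30 nm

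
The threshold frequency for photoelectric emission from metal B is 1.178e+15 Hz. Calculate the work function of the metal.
4.87 eV

At the threshold frequency, photon energy equals work function:
φ = hf₀

Calculating:
φ = (6.626×10⁻³⁴ J·s)(1.178e+15 Hz)
φ = 4.87 eV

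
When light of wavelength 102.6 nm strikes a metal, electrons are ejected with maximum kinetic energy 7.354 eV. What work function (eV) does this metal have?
4.73 eV

From Einstein's photoelectric equation: KE_max = hf - φ = hc/λ - φ

Rearranging for φ:
φ = hc/λ - KE_max

Calculate photon energy:
E_photon = hc/λ = 12.0842 eV

Therefore:
φ = 12.0842 - 7.354 = 4.73 eV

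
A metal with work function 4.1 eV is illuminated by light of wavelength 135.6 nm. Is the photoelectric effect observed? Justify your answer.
Yes

For photoemission, the photon energy must exceed the work function.

Photon energy: E = hc/λ = 9.1434 eV
Work function: φ = 4.1 eV

Since E_photon (9.1434 eV) > φ (4.1 eV), photoemission WILL occur.
The threshold wavelength is λ₀ = hc/φ = 302.4 nm.
Since 135.6 nm < 302.4 nm, the light has sufficient energy.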